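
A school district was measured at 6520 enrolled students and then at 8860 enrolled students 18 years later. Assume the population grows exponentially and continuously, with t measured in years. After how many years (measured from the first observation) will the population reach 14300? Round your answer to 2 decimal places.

t ≈ 46.10 years

r = ln(8860/6520) / 18 ≈ 0.017037 per year
t = ln(14300/6520) / r = 0.78539 / 0.017037 ≈ 46.098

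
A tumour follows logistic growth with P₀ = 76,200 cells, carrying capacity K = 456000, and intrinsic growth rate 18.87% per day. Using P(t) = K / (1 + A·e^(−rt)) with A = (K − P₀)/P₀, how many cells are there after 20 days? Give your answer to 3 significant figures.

≈ 409,000 cells

A = (456000 − 76200)/76200 = 4.98425
P(20) = 456000 / (1 + 4.98425·e^(−0.1887·20)) = 456000 / (1 + 4.98425·0.02296)
= 456000 / 1.11444 ≈ 409174.62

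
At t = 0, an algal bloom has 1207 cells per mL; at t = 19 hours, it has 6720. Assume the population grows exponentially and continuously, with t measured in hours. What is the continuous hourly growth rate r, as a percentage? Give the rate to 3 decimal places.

6720 = 1207 · e^(r·19)
e^(19r) = 6720/1207 = 5.56752
r = ln(5.56752) / 19 = 1.71695 / 19

r ≈ 9.037% per hour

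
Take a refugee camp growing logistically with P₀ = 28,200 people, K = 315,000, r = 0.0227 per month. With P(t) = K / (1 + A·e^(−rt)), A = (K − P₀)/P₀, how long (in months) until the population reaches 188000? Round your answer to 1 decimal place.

t ≈ 119.5 months

A = (315000 − 28200)/28200 = 10.17021
188000 = 315000/(1 + 10.17021·e^(−0.0227t)) → 1 + 10.17021·e^(−0.0227t) = 1.67553
e^(−0.0227t) = 0.066423 → t = ln(15.05512)/0.0227 = 2.71172/0.0227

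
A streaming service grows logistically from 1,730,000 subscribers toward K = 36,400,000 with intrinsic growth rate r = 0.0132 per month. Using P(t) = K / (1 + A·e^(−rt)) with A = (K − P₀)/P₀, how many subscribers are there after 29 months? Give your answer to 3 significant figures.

≈ 2,480,000 subscribers

A = (36400000 − 1730000)/1730000 = 20.04046
P(29) = 36400000 / (1 + 20.04046·e^(−0.0132·29)) = 36400000 / (1 + 20.04046·0.681949)
= 36400000 / 14.66658 ≈ 2481833.04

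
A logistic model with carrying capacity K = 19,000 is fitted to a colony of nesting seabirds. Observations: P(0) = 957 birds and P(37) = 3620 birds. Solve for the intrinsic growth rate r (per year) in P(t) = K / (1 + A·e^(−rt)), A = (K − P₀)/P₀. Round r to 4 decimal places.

A = (19000 − 957)/957 = 18.85371
3620 = 19000/(1 + 18.85371·e^(−r·37)) → e^(−37r) = (5.24862 − 1)/18.85371 = 0.225347
r = −ln(0.225347)/37 = 1.49012/37

r ≈ 0.0403 per year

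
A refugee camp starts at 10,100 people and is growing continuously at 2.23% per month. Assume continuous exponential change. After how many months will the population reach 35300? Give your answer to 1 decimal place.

t ≈ 56.1 months

35300 = 10100 · e^(0.0223·t)
t = ln(35300/10100) / 0.0223 = ln(3.49505) / 0.0223 = 1.25135 / 0.0223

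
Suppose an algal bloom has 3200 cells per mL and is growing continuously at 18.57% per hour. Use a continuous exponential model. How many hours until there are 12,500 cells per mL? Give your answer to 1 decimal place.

t ≈ 7.3 hours

12500 = 3200 · e^(0.1857·t)
t = ln(12500/3200) / 0.1857 = ln(3.90625) / 0.1857 = 1.36258 / 0.1857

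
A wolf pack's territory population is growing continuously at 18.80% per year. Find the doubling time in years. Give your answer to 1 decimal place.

doubling time ≈ 3.7 years

doubling time = ln(2) / |r| = 0.69315 / 0.188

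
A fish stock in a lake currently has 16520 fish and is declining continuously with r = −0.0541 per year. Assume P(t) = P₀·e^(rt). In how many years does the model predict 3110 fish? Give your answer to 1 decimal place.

t ≈ 30.9 years

3110 = 16520 · e^(-0.0541·t)
t = ln(3110/16520) / -0.0541 = ln(0.18826) / -0.0541 = -1.66995 / -0.0541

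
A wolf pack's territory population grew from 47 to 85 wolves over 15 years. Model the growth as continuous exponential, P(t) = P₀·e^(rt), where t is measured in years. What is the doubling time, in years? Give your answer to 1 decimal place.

r = ln(85/47) / 15 = ln(1.80851) / 15 ≈ 0.0395 per year
doubling time = ln 2 / |r| = 0.69315 / 0.0395

doubling time ≈ 17.5 years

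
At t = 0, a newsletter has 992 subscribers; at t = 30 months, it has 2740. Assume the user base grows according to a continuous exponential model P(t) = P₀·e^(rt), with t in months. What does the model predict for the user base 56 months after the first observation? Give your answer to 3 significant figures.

≈ 6,610 subscribers

r = ln(2740/992) / 30 ≈ 0.033866 per month
P(56) = 992 · e^(0.033866·56) = 992 · 6.66263 ≈ 6609.33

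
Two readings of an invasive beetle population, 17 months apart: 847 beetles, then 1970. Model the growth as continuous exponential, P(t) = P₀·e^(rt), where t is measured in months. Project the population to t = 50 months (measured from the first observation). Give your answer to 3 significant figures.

≈ 10,100 beetles

r = ln(1970/847) / 17 ≈ 0.049652 per month
P(50) = 847 · e^(0.049652·50) = 847 · 11.9725 ≈ 10140.71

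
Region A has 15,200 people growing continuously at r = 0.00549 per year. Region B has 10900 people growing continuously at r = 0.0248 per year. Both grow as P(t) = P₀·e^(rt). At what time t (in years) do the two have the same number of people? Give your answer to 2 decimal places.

t ≈ 17.22 years

15200·e^(0.00549t) = 10900·e^(0.0248t)
15200/10900 = e^((0.0248 − 0.00549)t) → ln(1.3945) = 0.01931·t
t = 0.33253 / 0.01931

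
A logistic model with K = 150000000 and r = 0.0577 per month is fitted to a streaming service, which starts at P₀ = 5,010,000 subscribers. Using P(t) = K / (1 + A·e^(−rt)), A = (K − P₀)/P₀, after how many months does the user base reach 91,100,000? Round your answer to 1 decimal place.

t ≈ 65.9 months

A = (150000000 − 5010000)/5010000 = 28.94012
91100000 = 150000000/(1 + 28.94012·e^(−0.0577t)) → 1 + 28.94012·e^(−0.0577t) = 1.64654
e^(−0.0577t) = 0.022341 → t = ln(44.76137)/0.0577 = 3.80135/0.0577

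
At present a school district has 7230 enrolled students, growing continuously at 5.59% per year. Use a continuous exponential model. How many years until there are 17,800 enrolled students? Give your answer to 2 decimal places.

17800 = 7230 · e^(0.0559·t)
t = ln(17800/7230) / 0.0559 = ln(2.46196) / 0.0559 = 0.90096 / 0.0559

t ≈ 16.12 years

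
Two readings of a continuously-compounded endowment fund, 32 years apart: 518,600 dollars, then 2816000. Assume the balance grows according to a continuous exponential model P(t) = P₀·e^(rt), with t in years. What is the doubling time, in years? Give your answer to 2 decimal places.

doubling time ≈ 13.11 years

r = ln(2816000/518600) / 32 = ln(5.43) / 32 ≈ 0.052873 per year
doubling time = ln 2 / |r| = 0.69315 / 0.052873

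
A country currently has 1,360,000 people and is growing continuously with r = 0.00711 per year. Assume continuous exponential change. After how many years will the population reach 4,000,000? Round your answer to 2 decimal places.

t ≈ 151.73 years

4000000 = 1360000 · e^(0.00711·t)
t = ln(4000000/1360000) / 0.00711 = ln(2.94118) / 0.00711 = 1.07881 / 0.00711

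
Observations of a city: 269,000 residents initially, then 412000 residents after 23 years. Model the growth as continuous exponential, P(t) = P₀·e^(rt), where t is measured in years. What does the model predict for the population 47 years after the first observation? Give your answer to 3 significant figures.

≈ 643,000 residents

r = ln(412000/269000) / 23 ≈ 0.018535 per year
P(47) = 269000 · e^(0.018535·47) = 269000 · 2.38968 ≈ 642823.78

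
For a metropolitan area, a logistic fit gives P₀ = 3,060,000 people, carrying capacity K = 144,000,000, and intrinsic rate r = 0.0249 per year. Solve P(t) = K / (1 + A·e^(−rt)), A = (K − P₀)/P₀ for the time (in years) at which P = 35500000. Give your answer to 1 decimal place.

A = (144000000 − 3060000)/3060000 = 46.05882
35500000 = 144000000/(1 + 46.05882·e^(−0.0249t)) → 1 + 46.05882·e^(−0.0249t) = 4.05634
e^(−0.0249t) = 0.066357 → t = ln(15.06994)/0.0249 = 2.7127/0.0249

t ≈ 108.9 years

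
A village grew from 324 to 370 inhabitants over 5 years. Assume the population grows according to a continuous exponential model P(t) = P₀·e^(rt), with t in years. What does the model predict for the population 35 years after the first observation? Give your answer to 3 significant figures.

≈ 821 inhabitants

r = ln(370/324) / 5 ≈ 0.026552 per year
P(35) = 324 · e^(0.026552·35) = 324 · 2.53278 ≈ 820.62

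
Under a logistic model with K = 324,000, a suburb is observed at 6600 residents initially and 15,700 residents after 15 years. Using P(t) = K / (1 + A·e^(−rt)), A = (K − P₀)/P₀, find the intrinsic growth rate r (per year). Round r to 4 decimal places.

r ≈ 0.0597 per year

A = (324000 − 6600)/6600 = 48.09091
15700 = 324000/(1 + 48.09091·e^(−r·15)) → e^(−15r) = (20.63694 − 1)/48.09091 = 0.40833
r = −ln(0.40833)/15 = 0.89568/15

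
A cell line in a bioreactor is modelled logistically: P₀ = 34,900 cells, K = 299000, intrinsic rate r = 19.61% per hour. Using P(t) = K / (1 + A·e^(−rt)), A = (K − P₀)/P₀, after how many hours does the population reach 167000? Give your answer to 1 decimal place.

t ≈ 11.5 hours

A = (299000 − 34900)/34900 = 7.56734
167000 = 299000/(1 + 7.56734·e^(−0.1961t)) → 1 + 7.56734·e^(−0.1961t) = 1.79042
e^(−0.1961t) = 0.104451 → t = ln(9.57383)/0.1961 = 2.25903/0.1961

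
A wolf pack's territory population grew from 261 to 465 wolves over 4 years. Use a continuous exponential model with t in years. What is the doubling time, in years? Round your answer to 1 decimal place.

r = ln(465/261) / 4 = ln(1.78161) / 4 ≈ 0.144379 per year
doubling time = ln 2 / |r| = 0.69315 / 0.144379

doubling time ≈ 4.8 years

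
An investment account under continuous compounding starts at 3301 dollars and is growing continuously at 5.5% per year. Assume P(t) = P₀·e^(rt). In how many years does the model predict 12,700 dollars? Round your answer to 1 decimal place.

12700 = 3301 · e^(0.055·t)
t = ln(12700/3301) / 0.055 = ln(3.84732) / 0.055 = 1.34738 / 0.055

t ≈ 24.5 years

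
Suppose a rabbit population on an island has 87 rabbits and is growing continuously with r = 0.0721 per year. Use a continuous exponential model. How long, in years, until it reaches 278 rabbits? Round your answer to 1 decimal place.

278 = 87 · e^(0.0721·t)
t = ln(278/87) / 0.0721 = ln(3.1954) / 0.0721 = 1.16171 / 0.0721

t ≈ 16.1 years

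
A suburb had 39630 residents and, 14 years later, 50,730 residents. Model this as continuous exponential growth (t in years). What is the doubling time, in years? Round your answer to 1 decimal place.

r = ln(50730/39630) / 14 = ln(1.28009) / 14 ≈ 0.017638 per year
doubling time = ln 2 / |r| = 0.69315 / 0.017638

doubling time ≈ 39.3 years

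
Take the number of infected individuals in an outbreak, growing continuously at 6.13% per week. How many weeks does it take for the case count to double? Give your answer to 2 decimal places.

doubling time ≈ 11.31 weeks

doubling time = ln(2) / |r| = 0.69315 / 0.0613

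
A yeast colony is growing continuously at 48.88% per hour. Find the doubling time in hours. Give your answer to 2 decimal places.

doubling time ≈ 1.42 hours

doubling time = ln(2) / |r| = 0.69315 / 0.4888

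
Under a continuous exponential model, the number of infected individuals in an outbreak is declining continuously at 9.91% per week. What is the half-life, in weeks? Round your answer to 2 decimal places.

half-life ≈ 6.99 weeks

half-life = ln(2) / |r| = 0.69315 / 0.0991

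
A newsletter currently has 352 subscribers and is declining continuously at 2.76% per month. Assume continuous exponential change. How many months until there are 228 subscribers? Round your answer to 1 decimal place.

t ≈ 15.7 months

228 = 352 · e^(-0.0276·t)
t = ln(228/352) / -0.0276 = ln(0.64773) / -0.0276 = -0.43429 / -0.0276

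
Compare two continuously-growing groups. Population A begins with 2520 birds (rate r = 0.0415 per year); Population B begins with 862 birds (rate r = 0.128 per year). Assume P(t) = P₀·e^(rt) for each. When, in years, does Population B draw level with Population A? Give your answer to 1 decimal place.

2520·e^(0.0415t) = 862·e^(0.128t)
2520/862 = e^((0.128 − 0.0415)t) → ln(2.92343) = 0.0865·t
t = 1.07276 / 0.0865

t ≈ 12.4 years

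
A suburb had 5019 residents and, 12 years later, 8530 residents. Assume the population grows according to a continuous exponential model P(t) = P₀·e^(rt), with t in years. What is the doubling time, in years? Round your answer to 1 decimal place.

doubling time ≈ 15.7 years

r = ln(8530/5019) / 12 = ln(1.69954) / 12 ≈ 0.044197 per year
doubling time = ln 2 / |r| = 0.69315 / 0.044197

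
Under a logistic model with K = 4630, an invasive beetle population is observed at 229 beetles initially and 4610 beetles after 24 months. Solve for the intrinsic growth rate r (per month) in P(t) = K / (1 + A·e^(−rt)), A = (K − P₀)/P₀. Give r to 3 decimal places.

A = (4630 − 229)/229 = 19.21834
4610 = 4630/(1 + 19.21834·e^(−r·24)) → e^(−24r) = (1.00434 − 1)/19.21834 = 0.000226
r = −ln(0.000226)/24 = 8.39612/24

r ≈ 0.350 per month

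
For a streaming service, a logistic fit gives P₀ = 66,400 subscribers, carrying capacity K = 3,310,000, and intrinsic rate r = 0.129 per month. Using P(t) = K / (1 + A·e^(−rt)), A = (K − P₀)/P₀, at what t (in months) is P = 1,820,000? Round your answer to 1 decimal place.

t ≈ 31.7 months

A = (3310000 − 66400)/66400 = 48.8494
1820000 = 3310000/(1 + 48.8494·e^(−0.129t)) → 1 + 48.8494·e^(−0.129t) = 1.81868
e^(−0.129t) = 0.016759 → t = ln(59.66839)/0.129 = 4.0888/0.129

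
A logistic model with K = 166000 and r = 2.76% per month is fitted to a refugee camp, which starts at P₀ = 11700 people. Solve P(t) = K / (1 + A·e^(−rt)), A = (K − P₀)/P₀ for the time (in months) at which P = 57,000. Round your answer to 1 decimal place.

A = (166000 − 11700)/11700 = 13.18803
57000 = 166000/(1 + 13.18803·e^(−0.0276t)) → 1 + 13.18803·e^(−0.0276t) = 2.91228
e^(−0.0276t) = 0.145001 → t = ln(6.89649)/0.0276 = 1.93101/0.0276

t ≈ 70.0 months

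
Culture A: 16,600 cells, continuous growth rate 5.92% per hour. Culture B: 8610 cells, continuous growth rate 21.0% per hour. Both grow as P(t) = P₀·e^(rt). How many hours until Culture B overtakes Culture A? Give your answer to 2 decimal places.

t ≈ 4.35 hours

16600·e^(0.0592t) = 8610·e^(0.21t)
16600/8610 = e^((0.21 − 0.0592)t) → ln(1.92799) = 0.1508·t
t = 0.65648 / 0.1508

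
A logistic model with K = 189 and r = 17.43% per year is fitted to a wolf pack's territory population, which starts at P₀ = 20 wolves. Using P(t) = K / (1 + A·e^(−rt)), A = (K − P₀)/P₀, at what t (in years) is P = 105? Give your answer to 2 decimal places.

A = (189 − 20)/20 = 8.45
105 = 189/(1 + 8.45·e^(−0.1743t)) → 1 + 8.45·e^(−0.1743t) = 1.8
e^(−0.1743t) = 0.094675 → t = ln(10.5625)/0.1743 = 2.35731/0.1743

t ≈ 13.52 years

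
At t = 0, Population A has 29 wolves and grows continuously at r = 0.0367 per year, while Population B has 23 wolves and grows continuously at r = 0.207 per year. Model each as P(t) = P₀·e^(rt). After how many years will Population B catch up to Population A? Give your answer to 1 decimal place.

t ≈ 1.4 years

29·e^(0.0367t) = 23·e^(0.207t)
29/23 = e^((0.207 − 0.0367)t) → ln(1.26087) = 0.1703·t
t = 0.2318 / 0.1703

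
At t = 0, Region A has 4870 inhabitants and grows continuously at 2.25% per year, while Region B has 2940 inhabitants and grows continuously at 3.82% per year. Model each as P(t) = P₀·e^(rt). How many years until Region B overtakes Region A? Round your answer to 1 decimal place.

t ≈ 32.1 years

4870·e^(0.0225t) = 2940·e^(0.0382t)
4870/2940 = e^((0.0382 − 0.0225)t) → ln(1.65646) = 0.0157·t
t = 0.50468 / 0.0157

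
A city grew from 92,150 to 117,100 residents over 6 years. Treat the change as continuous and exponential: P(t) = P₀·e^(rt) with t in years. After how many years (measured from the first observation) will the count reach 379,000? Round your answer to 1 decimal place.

t ≈ 35.4 years

r = ln(117100/92150) / 6 ≈ 0.039935 per year
t = ln(379000/92150) / r = 1.41412 / 0.039935 ≈ 35.41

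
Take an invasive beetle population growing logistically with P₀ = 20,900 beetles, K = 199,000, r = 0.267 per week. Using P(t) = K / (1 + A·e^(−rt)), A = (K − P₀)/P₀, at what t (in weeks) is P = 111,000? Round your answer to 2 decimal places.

A = (199000 − 20900)/20900 = 8.52153
111000 = 199000/(1 + 8.52153·e^(−0.267t)) → 1 + 8.52153·e^(−0.267t) = 1.79279
e^(−0.267t) = 0.093034 → t = ln(10.74875)/0.267 = 2.37479/0.267

t ≈ 8.89 weeks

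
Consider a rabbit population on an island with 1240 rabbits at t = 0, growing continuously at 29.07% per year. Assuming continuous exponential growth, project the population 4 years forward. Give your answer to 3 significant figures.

≈ 3,970 rabbits

P(4) = 1240 · e^(0.2907·4) = 1240 · e^(1.1628)
= 1240 · 3.19888 ≈ 3966.61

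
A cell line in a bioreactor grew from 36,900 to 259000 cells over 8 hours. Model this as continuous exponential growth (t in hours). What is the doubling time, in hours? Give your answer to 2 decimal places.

r = ln(259000/36900) / 8 = ln(7.01897) / 8 ≈ 0.243577 per hour
doubling time = ln 2 / |r| = 0.69315 / 0.243577

doubling time ≈ 2.85 hours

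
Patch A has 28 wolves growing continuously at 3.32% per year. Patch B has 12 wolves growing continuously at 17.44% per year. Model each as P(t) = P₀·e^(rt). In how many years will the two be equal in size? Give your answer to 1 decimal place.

t ≈ 6.0 years

28·e^(0.0332t) = 12·e^(0.1744t)
28/12 = e^((0.1744 − 0.0332)t) → ln(2.33333) = 0.1412·t
t = 0.8473 / 0.1412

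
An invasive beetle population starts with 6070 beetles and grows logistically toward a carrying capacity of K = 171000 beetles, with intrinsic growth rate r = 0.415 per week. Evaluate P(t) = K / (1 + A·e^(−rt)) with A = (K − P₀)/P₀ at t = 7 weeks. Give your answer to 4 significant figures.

A = (171000 − 6070)/6070 = 27.17133
P(7) = 171000 / (1 + 27.17133·e^(−0.415·7)) = 171000 / (1 + 27.17133·0.054749)
= 171000 / 2.4876 ≈ 68741.02

≈ 68,740 beetles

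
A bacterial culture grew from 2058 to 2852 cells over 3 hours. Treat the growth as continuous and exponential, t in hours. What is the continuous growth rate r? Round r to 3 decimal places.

2852 = 2058 · e^(r·3)
e^(3r) = 2852/2058 = 1.38581
r = ln(1.38581) / 3 = 0.32629 / 3

r ≈ 0.109 per hour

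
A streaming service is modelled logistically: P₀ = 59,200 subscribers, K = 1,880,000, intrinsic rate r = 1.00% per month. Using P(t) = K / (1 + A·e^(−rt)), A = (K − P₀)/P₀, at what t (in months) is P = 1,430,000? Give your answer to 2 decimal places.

t ≈ 458.23 months

A = (1880000 − 59200)/59200 = 30.75676
1430000 = 1880000/(1 + 30.75676·e^(−0.01t)) → 1 + 30.75676·e^(−0.01t) = 1.31469
e^(−0.01t) = 0.010231 → t = ln(97.73814)/0.01 = 4.58229/0.01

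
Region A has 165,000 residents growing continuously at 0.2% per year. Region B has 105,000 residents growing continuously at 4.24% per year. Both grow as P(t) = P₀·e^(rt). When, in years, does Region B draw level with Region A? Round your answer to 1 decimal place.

t ≈ 11.2 years

165000·e^(0.002t) = 105000·e^(0.0424t)
165000/105000 = e^((0.0424 − 0.002)t) → ln(1.57143) = 0.0404·t
t = 0.45199 / 0.0404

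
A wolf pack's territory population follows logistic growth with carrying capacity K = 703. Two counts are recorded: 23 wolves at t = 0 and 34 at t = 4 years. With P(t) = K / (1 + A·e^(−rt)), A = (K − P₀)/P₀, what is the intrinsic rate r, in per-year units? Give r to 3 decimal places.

r ≈ 0.102 per year

A = (703 − 23)/23 = 29.56522
34 = 703/(1 + 29.56522·e^(−r·4)) → e^(−4r) = (20.67647 − 1)/29.56522 = 0.665528
r = −ln(0.665528)/4 = 0.40718/4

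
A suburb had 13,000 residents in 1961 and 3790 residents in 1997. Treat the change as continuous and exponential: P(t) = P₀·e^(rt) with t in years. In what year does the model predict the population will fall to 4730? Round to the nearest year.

r = ln(3790/13000) / 36 = -1.23258/36 ≈ -0.034238 per year
t = ln(4730/13000) / r = -1.01102/-0.034238 ≈ 29.53 years after 1961

year 1991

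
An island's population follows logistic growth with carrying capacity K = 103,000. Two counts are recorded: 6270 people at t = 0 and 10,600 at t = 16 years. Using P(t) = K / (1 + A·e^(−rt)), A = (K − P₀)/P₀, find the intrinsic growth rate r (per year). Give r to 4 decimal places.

r ≈ 0.0357 per year

A = (103000 − 6270)/6270 = 15.42743
10600 = 103000/(1 + 15.42743·e^(−r·16)) → e^(−16r) = (9.71698 − 1)/15.42743 = 0.565031
r = −ln(0.565031)/16 = 0.57087/16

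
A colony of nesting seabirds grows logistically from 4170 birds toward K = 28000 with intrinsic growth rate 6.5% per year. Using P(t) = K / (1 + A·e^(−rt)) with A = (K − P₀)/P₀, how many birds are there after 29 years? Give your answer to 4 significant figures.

≈ 14,990 birds

A = (28000 − 4170)/4170 = 5.71463
P(29) = 28000 / (1 + 5.71463·e^(−0.065·29)) = 28000 / (1 + 5.71463·0.151829)
= 28000 / 1.86765 ≈ 14992.13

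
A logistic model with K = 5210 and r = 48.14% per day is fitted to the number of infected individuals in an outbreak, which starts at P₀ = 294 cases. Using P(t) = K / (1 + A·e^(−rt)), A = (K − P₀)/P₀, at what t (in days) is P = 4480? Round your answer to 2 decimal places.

t ≈ 9.62 days

A = (5210 − 294)/294 = 16.72109
4480 = 5210/(1 + 16.72109·e^(−0.4814t)) → 1 + 16.72109·e^(−0.4814t) = 1.16295
e^(−0.4814t) = 0.009745 → t = ln(102.61709)/0.4814 = 4.631/0.4814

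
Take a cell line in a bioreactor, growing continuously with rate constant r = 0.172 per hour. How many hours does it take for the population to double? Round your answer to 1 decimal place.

doubling time ≈ 4.0 hours

doubling time = ln(2) / |r| = 0.69315 / 0.172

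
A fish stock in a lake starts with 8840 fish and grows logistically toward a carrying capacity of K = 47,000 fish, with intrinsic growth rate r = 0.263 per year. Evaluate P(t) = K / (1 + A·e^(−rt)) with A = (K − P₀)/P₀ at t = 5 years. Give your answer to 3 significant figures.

A = (47000 − 8840)/8840 = 4.31674
P(5) = 47000 / (1 + 4.31674·e^(−0.263·5)) = 47000 / (1 + 4.31674·0.268474)
= 47000 / 2.15893 ≈ 21770

≈ 21,800 fish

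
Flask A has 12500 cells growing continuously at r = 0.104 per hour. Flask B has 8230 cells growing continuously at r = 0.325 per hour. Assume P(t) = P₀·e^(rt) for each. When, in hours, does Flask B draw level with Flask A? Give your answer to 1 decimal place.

t ≈ 1.9 hours

12500·e^(0.104t) = 8230·e^(0.325t)
12500/8230 = e^((0.325 − 0.104)t) → ln(1.51883) = 0.221·t
t = 0.41794 / 0.221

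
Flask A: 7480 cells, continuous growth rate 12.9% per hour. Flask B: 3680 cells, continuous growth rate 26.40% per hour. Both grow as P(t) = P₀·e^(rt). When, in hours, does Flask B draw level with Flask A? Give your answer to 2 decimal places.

7480·e^(0.129t) = 3680·e^(0.264t)
7480/3680 = e^((0.264 − 0.129)t) → ln(2.03261) = 0.135·t
t = 0.70932 / 0.135

t ≈ 5.25 hours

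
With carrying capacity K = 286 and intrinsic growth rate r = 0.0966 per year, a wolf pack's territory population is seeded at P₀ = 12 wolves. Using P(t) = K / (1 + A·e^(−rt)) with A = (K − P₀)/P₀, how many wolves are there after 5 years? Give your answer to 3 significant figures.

≈ 19.0 wolves

A = (286 − 12)/12 = 22.83333
P(5) = 286 / (1 + 22.83333·e^(−0.0966·5)) = 286 / (1 + 22.83333·0.61693)
= 286 / 15.08656 ≈ 18.96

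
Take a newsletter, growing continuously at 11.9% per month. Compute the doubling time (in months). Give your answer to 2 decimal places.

doubling time ≈ 5.82 months

doubling time = ln(2) / |r| = 0.69315 / 0.119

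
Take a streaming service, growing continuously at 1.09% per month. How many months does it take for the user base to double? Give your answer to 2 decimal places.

doubling time ≈ 63.59 months

doubling time = ln(2) / |r| = 0.69315 / 0.0109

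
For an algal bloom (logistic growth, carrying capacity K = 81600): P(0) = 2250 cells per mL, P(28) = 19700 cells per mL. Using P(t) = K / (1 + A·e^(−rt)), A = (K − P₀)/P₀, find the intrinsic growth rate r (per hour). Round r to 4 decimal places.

r ≈ 0.0864 per hour

A = (81600 − 2250)/2250 = 35.26667
19700 = 81600/(1 + 35.26667·e^(−r·28)) → e^(−28r) = (4.14213 − 1)/35.26667 = 0.089096
r = −ln(0.089096)/28 = 2.41804/28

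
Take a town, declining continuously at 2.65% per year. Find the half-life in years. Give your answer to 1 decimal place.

half-life = ln(2) / |r| = 0.69315 / 0.0265

half-life ≈ 26.2 years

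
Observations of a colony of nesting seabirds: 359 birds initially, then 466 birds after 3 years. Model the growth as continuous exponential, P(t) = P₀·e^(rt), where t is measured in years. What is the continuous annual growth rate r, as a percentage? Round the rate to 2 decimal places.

r ≈ 8.70% per year

466 = 359 · e^(r·3)
e^(3r) = 466/359 = 1.29805
r = ln(1.29805) / 3 = 0.26086 / 3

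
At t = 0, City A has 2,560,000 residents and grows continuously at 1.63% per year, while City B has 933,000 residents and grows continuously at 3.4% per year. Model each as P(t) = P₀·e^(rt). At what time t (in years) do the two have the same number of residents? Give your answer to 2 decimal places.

t ≈ 57.03 years

2560000·e^(0.0163t) = 933000·e^(0.034t)
2560000/933000 = e^((0.034 − 0.0163)t) → ln(2.74384) = 0.0177·t
t = 1.00936 / 0.0177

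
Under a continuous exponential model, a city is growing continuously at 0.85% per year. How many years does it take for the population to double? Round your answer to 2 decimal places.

doubling time ≈ 81.55 years

doubling time = ln(2) / |r| = 0.69315 / 0.0085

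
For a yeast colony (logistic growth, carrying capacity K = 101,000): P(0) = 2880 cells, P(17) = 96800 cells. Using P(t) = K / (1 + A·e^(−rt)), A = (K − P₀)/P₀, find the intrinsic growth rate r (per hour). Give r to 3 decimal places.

r ≈ 0.392 per hour

A = (101000 − 2880)/2880 = 34.06944
96800 = 101000/(1 + 34.06944·e^(−r·17)) → e^(−17r) = (1.04339 − 1)/34.06944 = 0.001274
r = −ln(0.001274)/17 = 6.66596/17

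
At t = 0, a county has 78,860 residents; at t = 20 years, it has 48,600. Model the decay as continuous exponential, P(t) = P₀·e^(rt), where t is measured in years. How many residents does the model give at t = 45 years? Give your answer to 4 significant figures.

≈ 26,540 residents

r = ln(48600/78860) / 20 ≈ -0.024203 per year
P(45) = 78860 · e^(-0.024203·45) = 78860 · 0.33651 ≈ 26537.54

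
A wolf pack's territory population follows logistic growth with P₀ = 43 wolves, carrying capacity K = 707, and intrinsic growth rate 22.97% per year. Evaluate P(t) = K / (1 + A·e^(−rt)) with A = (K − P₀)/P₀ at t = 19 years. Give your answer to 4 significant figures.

≈ 590.9 wolves

A = (707 − 43)/43 = 15.44186
P(19) = 707 / (1 + 15.44186·e^(−0.2297·19)) = 707 / (1 + 15.44186·0.012724)
= 707 / 1.19648 ≈ 590.9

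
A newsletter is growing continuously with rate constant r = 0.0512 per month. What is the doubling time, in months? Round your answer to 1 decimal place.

doubling time ≈ 13.5 months

doubling time = ln(2) / |r| = 0.69315 / 0.0512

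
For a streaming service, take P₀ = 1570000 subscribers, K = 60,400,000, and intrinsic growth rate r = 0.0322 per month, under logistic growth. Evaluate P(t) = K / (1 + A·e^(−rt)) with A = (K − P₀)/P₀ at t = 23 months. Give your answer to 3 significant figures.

≈ 3,200,000 subscribers

A = (60400000 − 1570000)/1570000 = 37.47134
P(23) = 60400000 / (1 + 37.47134·e^(−0.0322·23)) = 60400000 / (1 + 37.47134·0.476828)
= 60400000 / 18.86737 ≈ 3201293.59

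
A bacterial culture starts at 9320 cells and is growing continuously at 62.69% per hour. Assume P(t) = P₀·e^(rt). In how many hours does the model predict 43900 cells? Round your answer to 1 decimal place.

43900 = 9320 · e^(0.6269·t)
t = ln(43900/9320) / 0.6269 = ln(4.7103) / 0.6269 = 1.54975 / 0.6269

t ≈ 2.5 hours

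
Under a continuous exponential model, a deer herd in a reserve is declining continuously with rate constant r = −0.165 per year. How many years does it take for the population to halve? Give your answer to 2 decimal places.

half-life ≈ 4.20 years

half-life = ln(2) / |r| = 0.69315 / 0.165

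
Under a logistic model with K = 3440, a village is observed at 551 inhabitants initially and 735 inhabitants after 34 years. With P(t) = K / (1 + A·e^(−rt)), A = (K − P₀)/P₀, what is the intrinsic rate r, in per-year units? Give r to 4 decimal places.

A = (3440 − 551)/551 = 5.24319
735 = 3440/(1 + 5.24319·e^(−r·34)) → e^(−34r) = (4.68027 − 1)/5.24319 = 0.701914
r = −ln(0.701914)/34 = 0.35394/34

r ≈ 0.0104 per year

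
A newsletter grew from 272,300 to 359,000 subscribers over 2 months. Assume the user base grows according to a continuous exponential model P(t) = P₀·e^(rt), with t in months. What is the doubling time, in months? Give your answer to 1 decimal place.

r = ln(359000/272300) / 2 = ln(1.3184) / 2 ≈ 0.138209 per month
doubling time = ln 2 / |r| = 0.69315 / 0.138209

doubling time ≈ 5.0 months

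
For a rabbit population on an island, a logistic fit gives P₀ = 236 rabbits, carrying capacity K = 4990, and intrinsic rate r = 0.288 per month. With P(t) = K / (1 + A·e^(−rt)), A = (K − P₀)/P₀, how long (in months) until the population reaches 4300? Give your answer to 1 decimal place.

t ≈ 16.8 months

A = (4990 − 236)/236 = 20.14407
4300 = 4990/(1 + 20.14407·e^(−0.288t)) → 1 + 20.14407·e^(−0.288t) = 1.16047
e^(−0.288t) = 0.007966 → t = ln(125.53549)/0.288 = 4.83259/0.288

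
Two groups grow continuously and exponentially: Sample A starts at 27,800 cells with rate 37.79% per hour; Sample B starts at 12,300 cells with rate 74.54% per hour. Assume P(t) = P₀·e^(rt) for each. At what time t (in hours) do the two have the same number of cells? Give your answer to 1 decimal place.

27800·e^(0.3779t) = 12300·e^(0.7454t)
27800/12300 = e^((0.7454 − 0.3779)t) → ln(2.26016) = 0.3675·t
t = 0.81544 / 0.3675

t ≈ 2.2 hours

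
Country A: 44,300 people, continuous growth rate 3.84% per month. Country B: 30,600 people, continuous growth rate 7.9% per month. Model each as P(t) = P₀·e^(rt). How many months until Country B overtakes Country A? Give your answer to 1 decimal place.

t ≈ 9.1 months

44300·e^(0.0384t) = 30600·e^(0.079t)
44300/30600 = e^((0.079 − 0.0384)t) → ln(1.44771) = 0.0406·t
t = 0.36998 / 0.0406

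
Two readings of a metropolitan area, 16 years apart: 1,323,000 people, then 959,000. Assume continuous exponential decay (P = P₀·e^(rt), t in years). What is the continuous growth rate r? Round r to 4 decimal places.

r ≈ -0.0201 per year

959000 = 1323000 · e^(r·16)
e^(16r) = 959000/1323000 = 0.72487
r = ln(0.72487) / 16 = -0.32177 / 16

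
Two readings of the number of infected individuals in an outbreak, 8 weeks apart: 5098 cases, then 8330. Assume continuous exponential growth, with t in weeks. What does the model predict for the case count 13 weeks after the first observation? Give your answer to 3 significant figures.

≈ 11,300 cases

r = ln(8330/5098) / 8 ≈ 0.061377 per week
P(13) = 5098 · e^(0.061377·13) = 5098 · 2.22087 ≈ 11322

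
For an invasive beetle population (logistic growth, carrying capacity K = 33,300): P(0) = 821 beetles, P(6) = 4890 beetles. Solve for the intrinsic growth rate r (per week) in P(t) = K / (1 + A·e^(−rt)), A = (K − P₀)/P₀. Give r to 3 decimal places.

r ≈ 0.320 per week

A = (33300 − 821)/821 = 39.56029
4890 = 33300/(1 + 39.56029·e^(−r·6)) → e^(−6r) = (6.80982 − 1)/39.56029 = 0.14686
r = −ln(0.14686)/6 = 1.91828/6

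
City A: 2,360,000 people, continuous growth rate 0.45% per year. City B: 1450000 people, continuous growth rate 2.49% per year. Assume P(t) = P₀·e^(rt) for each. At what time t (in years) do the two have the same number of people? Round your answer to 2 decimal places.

t ≈ 23.88 years

2360000·e^(0.0045t) = 1450000·e^(0.0249t)
2360000/1450000 = e^((0.0249 − 0.0045)t) → ln(1.62759) = 0.0204·t
t = 0.4871 / 0.0204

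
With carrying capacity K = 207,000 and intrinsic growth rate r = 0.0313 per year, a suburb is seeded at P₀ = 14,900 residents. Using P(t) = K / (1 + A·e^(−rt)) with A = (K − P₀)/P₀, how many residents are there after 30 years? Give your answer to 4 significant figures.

A = (207000 − 14900)/14900 = 12.89262
P(30) = 207000 / (1 + 12.89262·e^(−0.0313·30)) = 207000 / (1 + 12.89262·0.391019)
= 207000 / 6.04125 ≈ 34264.41

≈ 34,260 residents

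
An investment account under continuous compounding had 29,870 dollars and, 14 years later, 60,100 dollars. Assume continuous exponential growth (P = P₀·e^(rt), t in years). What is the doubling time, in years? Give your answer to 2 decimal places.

r = ln(60100/29870) / 14 = ln(2.01205) / 14 ≈ 0.04994 per year
doubling time = ln 2 / |r| = 0.69315 / 0.04994

doubling time ≈ 13.88 years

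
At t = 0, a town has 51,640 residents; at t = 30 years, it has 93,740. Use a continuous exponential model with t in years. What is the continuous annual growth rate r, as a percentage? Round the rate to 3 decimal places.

93740 = 51640 · e^(r·30)
e^(30r) = 93740/51640 = 1.81526
r = ln(1.81526) / 30 = 0.59623 / 30

r ≈ 1.987% per year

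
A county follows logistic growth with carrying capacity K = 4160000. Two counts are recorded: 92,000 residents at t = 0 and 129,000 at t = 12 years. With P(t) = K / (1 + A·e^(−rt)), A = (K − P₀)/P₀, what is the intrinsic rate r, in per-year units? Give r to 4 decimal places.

r ≈ 0.0289 per year

A = (4160000 − 92000)/92000 = 44.21739
129000 = 4160000/(1 + 44.21739·e^(−r·12)) → e^(−12r) = (32.24806 − 1)/44.21739 = 0.706692
r = −ln(0.706692)/12 = 0.34716/12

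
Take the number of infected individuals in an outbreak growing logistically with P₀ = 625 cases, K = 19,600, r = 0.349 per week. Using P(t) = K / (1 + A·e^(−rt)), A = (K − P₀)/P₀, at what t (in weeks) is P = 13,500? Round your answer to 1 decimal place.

t ≈ 12.1 weeks

A = (19600 − 625)/625 = 30.36
13500 = 19600/(1 + 30.36·e^(−0.349t)) → 1 + 30.36·e^(−0.349t) = 1.45185
e^(−0.349t) = 0.014883 → t = ln(67.19016)/0.349 = 4.20753/0.349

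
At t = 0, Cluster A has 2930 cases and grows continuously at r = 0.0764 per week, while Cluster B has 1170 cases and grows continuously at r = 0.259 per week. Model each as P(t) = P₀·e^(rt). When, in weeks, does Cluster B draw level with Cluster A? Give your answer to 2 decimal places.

t ≈ 5.03 weeks

2930·e^(0.0764t) = 1170·e^(0.259t)
2930/1170 = e^((0.259 − 0.0764)t) → ln(2.50427) = 0.1826·t
t = 0.918 / 0.1826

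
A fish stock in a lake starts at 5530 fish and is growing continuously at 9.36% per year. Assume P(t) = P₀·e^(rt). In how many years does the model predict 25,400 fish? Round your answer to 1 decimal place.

t ≈ 16.3 years

25400 = 5530 · e^(0.0936·t)
t = ln(25400/5530) / 0.0936 = ln(4.59313) / 0.0936 = 1.52456 / 0.0936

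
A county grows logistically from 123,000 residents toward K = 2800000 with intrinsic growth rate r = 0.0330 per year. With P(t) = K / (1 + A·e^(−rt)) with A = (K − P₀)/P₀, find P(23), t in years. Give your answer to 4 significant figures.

≈ 250,300 residents

A = (2800000 − 123000)/123000 = 21.76423
P(23) = 2800000 / (1 + 21.76423·e^(−0.033·23)) = 2800000 / (1 + 21.76423·0.468134)
= 2800000 / 11.18858 ≈ 250255.12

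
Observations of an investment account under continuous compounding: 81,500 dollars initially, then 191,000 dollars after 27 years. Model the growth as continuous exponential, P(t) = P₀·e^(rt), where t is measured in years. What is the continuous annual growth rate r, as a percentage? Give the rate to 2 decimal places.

191000 = 81500 · e^(r·27)
e^(27r) = 191000/81500 = 2.34356
r = ln(2.34356) / 27 = 0.85167 / 27

r ≈ 3.15% per year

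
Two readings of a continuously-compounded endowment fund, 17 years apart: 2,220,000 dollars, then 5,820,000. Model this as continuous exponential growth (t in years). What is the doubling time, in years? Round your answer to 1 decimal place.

r = ln(5820000/2220000) / 17 = ln(2.62162) / 17 ≈ 0.056694 per year
doubling time = ln 2 / |r| = 0.69315 / 0.056694

doubling time ≈ 12.2 years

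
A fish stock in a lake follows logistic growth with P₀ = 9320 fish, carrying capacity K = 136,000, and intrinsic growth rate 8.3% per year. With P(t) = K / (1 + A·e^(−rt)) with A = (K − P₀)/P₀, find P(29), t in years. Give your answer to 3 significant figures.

A = (136000 − 9320)/9320 = 13.59227
P(29) = 136000 / (1 + 13.59227·e^(−0.083·29)) = 136000 / (1 + 13.59227·0.090085)
= 136000 / 2.22446 ≈ 61138.38

≈ 61,100 fish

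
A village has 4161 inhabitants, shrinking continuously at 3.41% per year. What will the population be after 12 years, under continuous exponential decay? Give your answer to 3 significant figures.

≈ 2,760 inhabitants

P(12) = 4161 · e^(-0.0341·12) = 4161 · e^(-0.4092)
= 4161 · 0.66418 ≈ 2763.66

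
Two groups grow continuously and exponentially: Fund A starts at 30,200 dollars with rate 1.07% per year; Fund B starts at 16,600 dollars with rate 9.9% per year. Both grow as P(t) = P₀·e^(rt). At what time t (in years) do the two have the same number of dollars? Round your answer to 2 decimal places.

30200·e^(0.0107t) = 16600·e^(0.099t)
30200/16600 = e^((0.099 − 0.0107)t) → ln(1.81928) = 0.0883·t
t = 0.59844 / 0.0883

t ≈ 6.78 years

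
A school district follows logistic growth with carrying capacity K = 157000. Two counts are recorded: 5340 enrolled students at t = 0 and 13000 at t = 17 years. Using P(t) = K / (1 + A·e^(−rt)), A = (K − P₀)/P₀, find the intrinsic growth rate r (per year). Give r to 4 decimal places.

A = (157000 − 5340)/5340 = 28.40075
13000 = 157000/(1 + 28.40075·e^(−r·17)) → e^(−17r) = (12.07692 − 1)/28.40075 = 0.390022
r = −ln(0.390022)/17 = 0.94155/17

r ≈ 0.0554 per year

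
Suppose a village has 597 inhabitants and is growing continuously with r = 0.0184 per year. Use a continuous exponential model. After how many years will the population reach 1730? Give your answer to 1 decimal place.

t ≈ 57.8 years

1730 = 597 · e^(0.0184·t)
t = ln(1730/597) / 0.0184 = ln(2.89782) / 0.0184 = 1.06396 / 0.0184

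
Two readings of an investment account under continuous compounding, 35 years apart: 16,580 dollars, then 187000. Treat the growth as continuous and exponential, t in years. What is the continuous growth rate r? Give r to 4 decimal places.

187000 = 16580 · e^(r·35)
e^(35r) = 187000/16580 = 11.27865
r = ln(11.27865) / 35 = 2.42291 / 35

r ≈ 0.0692 per year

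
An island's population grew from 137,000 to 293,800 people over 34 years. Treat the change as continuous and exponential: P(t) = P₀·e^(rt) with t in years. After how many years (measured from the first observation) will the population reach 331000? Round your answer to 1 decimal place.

t ≈ 39.3 years

r = ln(293800/137000) / 34 ≈ 0.022439 per year
t = ln(331000/137000) / r = 0.88214 / 0.022439 ≈ 39.313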